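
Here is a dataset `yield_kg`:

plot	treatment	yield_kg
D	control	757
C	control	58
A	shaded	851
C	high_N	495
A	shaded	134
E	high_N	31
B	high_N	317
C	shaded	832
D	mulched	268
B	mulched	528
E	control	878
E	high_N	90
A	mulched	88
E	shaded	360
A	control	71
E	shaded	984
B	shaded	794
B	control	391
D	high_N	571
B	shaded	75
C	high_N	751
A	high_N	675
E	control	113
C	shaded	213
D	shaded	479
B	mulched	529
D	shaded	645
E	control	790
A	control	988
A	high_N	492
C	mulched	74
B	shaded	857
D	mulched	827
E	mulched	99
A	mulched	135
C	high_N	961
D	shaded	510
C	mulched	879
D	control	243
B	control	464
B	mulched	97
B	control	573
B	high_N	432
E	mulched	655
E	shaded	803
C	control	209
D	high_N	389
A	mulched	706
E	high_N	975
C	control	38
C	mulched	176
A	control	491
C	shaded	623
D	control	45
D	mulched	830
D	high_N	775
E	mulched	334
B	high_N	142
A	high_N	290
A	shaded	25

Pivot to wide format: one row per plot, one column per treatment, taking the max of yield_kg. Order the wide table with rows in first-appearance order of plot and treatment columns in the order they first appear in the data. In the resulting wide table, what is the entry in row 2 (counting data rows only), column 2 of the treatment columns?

With rows in first-appearance order of plot, row 2 is plot=C. treatment columns in first-appearance order: control, shaded, high_N, mulched; column 2 is shaded.
Long rows with plot=C, treatment=shaded: max(832, 213, 623) = 832.

832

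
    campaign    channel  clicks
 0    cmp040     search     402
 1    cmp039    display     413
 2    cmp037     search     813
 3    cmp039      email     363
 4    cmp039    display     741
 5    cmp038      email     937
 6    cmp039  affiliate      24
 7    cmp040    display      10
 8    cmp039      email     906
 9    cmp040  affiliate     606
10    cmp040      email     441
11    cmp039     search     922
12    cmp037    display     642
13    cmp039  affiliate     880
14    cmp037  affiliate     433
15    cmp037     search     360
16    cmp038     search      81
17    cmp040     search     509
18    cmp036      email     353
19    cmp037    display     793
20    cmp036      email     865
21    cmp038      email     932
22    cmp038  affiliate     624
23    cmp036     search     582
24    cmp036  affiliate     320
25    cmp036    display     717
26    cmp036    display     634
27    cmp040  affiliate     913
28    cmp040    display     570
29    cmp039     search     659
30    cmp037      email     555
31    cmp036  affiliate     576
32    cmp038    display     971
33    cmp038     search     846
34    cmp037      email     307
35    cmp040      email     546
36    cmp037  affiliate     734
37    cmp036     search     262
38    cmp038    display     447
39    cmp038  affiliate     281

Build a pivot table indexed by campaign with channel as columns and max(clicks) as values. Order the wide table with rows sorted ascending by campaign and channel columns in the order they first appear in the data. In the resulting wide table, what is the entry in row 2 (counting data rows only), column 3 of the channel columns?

555

With rows sorted ascending by campaign, row 2 is campaign=cmp037. channel columns in first-appearance order: search, display, email, affiliate; column 3 is email.
Long rows with campaign=cmp037, channel=email: max(555, 307) = 555.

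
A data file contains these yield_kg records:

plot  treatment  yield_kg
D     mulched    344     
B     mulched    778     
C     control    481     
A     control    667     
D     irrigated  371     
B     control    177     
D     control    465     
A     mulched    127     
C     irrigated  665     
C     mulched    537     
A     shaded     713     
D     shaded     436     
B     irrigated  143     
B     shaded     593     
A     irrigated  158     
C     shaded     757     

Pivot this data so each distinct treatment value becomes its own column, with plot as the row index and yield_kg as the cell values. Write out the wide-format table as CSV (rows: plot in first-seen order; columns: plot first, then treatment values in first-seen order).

plot,mulched,control,irrigated,shaded
D,344,465,371,436
B,778,177,143,593
C,537,481,665,757
A,127,667,158,713

Columns: plot plus the 4 distinct treatment values (mulched, control, irrigated, shaded).
For example, row D column mulched takes yield_kg=344 from the long row (D, mulched).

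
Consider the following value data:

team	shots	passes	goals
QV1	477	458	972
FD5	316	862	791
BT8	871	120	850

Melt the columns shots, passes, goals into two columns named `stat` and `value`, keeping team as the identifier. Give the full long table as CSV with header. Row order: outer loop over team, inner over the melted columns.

team,stat,value
QV1,shots,477
QV1,passes,458
QV1,goals,972
FD5,shots,316
FD5,passes,862
FD5,goals,791
BT8,shots,871
BT8,passes,120
BT8,goals,850

Each (team, column) pair becomes one row: 3 × 3 = 9 rows.
For example, (QV1, shots) → value=477.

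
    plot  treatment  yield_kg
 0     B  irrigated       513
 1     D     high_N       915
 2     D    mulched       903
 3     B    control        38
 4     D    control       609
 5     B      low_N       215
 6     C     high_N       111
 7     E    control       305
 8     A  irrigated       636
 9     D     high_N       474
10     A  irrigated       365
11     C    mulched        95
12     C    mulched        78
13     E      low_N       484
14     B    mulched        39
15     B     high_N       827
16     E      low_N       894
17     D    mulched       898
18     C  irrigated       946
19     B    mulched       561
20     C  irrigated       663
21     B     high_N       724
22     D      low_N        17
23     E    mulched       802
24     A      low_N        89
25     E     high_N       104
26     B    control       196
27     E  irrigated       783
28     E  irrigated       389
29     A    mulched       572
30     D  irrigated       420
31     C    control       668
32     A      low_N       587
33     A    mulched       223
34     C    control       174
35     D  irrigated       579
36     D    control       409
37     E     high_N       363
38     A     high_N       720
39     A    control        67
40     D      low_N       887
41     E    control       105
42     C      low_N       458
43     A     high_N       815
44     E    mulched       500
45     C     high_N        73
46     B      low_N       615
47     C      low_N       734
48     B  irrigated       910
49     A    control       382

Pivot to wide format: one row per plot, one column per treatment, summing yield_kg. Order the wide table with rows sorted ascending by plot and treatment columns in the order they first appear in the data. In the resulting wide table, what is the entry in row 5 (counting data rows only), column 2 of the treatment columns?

467

With rows sorted ascending by plot, row 5 is plot=E. treatment columns in first-appearance order: irrigated, high_N, mulched, control, low_N; column 2 is high_N.
Long rows with plot=E, treatment=high_N: 104 + 363 = 467.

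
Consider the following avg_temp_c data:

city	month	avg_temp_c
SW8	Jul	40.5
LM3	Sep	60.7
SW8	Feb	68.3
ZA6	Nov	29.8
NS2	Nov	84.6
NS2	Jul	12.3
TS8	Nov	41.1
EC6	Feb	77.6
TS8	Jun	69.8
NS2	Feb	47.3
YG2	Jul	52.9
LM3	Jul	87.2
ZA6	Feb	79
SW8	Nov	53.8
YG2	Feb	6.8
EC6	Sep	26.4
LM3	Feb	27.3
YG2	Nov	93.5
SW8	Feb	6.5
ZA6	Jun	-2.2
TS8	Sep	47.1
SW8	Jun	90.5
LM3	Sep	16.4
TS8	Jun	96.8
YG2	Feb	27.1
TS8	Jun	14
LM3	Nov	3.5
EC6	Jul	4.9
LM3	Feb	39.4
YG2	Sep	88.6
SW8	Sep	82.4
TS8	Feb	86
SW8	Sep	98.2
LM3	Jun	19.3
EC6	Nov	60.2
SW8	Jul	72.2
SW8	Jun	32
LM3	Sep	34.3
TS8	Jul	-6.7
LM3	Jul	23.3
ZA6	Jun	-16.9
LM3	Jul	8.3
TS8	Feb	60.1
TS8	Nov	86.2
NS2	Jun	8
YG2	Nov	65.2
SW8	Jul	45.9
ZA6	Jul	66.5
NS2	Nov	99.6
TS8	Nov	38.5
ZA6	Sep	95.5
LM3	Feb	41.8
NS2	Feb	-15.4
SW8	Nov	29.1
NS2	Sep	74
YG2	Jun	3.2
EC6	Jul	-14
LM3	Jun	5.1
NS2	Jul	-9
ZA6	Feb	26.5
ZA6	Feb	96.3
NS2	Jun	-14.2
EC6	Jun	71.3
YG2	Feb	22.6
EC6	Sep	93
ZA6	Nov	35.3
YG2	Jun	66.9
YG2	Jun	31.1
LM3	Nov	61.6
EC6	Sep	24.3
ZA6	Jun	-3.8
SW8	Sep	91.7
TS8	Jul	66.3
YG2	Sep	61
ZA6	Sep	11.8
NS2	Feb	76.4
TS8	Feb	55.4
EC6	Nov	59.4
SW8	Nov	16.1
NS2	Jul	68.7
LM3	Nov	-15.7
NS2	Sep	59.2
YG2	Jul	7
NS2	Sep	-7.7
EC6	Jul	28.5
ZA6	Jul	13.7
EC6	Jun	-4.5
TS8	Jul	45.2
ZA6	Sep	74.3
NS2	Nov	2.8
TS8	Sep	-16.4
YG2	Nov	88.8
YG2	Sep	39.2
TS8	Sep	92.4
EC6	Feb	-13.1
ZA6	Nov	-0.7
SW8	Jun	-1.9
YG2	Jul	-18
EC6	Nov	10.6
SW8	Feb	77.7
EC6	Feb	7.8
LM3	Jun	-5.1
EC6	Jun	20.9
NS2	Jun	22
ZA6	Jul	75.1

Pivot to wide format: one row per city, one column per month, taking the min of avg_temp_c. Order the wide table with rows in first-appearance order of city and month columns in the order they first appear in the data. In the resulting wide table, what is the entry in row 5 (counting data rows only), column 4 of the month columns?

38.5

With rows in first-appearance order of city, row 5 is city=TS8. month columns in first-appearance order: Jul, Sep, Feb, Nov, Jun; column 4 is Nov.
Long rows with city=TS8, month=Nov: min(41.1, 86.2, 38.5) = 38.5.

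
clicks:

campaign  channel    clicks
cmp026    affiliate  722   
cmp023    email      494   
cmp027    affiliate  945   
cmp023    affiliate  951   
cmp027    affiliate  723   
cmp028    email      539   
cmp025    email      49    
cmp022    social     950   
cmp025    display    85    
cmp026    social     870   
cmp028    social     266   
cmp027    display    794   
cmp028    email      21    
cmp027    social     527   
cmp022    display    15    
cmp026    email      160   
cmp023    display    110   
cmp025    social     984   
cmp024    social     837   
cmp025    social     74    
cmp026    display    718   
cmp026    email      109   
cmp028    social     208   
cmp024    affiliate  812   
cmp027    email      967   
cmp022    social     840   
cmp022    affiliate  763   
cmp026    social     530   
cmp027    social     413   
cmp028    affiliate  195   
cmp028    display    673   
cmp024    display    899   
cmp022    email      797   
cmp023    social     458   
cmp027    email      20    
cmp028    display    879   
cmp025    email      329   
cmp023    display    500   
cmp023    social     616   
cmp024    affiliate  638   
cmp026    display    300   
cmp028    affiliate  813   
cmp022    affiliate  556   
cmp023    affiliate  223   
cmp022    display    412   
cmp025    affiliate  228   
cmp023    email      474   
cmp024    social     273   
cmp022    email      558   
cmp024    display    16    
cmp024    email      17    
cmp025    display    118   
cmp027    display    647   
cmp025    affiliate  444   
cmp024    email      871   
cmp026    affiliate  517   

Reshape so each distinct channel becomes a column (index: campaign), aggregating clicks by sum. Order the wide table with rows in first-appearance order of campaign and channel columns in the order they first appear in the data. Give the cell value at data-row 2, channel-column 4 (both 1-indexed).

With rows in first-appearance order of campaign, row 2 is campaign=cmp023. channel columns in first-appearance order: affiliate, email, social, display; column 4 is display.
Long rows with campaign=cmp023, channel=display: 110 + 500 = 610.

610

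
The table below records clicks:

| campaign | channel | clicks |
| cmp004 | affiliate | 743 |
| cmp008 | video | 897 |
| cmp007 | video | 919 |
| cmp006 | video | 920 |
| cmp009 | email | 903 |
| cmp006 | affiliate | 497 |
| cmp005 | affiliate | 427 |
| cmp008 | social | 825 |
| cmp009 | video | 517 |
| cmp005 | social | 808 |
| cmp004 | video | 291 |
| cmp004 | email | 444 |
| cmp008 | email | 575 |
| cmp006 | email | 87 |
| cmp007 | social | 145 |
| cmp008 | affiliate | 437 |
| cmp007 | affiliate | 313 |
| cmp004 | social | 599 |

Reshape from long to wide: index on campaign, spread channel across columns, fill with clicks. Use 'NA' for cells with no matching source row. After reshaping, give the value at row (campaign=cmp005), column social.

The long row with campaign=cmp005, channel=social has clicks=808.

808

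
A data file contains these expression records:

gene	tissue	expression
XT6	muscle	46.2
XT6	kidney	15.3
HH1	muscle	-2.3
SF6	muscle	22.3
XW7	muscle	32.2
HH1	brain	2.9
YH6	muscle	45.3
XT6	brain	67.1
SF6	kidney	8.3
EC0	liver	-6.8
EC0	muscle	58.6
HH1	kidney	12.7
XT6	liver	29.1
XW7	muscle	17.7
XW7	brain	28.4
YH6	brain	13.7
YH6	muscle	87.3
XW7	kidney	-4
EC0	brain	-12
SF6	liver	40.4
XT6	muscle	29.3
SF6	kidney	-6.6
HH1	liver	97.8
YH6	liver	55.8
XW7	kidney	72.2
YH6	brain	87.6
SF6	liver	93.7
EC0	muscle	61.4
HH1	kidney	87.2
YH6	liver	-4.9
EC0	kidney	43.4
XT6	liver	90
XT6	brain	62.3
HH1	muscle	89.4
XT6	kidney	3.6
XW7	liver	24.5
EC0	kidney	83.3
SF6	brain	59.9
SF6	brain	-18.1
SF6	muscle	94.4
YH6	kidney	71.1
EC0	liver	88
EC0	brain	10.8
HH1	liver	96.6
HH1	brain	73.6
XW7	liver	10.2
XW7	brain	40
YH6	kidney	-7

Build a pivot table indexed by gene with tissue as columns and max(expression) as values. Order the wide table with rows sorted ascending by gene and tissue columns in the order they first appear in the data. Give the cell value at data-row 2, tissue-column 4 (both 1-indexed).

With rows sorted ascending by gene, row 2 is gene=HH1. tissue columns in first-appearance order: muscle, kidney, brain, liver; column 4 is liver.
Long rows with gene=HH1, tissue=liver: max(97.8, 96.6) = 97.8.

97.8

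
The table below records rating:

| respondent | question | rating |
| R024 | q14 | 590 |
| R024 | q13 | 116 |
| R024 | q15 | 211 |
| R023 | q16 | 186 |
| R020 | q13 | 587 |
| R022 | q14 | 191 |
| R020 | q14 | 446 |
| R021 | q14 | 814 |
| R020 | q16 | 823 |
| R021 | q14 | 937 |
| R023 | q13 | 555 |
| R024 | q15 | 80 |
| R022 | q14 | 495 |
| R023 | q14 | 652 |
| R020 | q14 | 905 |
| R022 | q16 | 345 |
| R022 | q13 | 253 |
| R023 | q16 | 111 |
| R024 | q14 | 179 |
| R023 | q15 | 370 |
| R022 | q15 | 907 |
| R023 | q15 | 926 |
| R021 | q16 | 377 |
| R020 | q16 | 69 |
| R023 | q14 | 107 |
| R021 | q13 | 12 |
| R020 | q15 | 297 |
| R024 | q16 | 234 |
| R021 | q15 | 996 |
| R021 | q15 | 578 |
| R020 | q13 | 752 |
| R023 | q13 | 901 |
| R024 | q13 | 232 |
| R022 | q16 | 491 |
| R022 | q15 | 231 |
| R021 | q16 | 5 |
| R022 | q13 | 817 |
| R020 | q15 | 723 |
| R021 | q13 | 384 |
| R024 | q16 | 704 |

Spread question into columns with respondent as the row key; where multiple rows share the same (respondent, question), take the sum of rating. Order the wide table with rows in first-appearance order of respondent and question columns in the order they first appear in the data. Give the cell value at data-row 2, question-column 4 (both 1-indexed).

297

With rows in first-appearance order of respondent, row 2 is respondent=R023. question columns in first-appearance order: q14, q13, q15, q16; column 4 is q16.
Long rows with respondent=R023, question=q16: 186 + 111 = 297.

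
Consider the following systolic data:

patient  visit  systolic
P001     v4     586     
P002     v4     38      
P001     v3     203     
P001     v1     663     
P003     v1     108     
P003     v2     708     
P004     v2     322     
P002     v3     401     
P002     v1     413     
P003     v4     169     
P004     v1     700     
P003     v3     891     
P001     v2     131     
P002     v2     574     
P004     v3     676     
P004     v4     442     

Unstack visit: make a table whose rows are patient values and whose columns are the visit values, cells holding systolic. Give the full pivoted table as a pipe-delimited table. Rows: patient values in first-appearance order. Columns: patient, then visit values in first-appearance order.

| patient | v4 | v3 | v1 | v2 |
| P001 | 586 | 203 | 663 | 131 |
| P002 | 38 | 401 | 413 | 574 |
| P003 | 169 | 891 | 108 | 708 |
| P004 | 442 | 676 | 700 | 322 |

Columns: patient plus the 4 distinct visit values (v4, v3, v1, v2).
For example, row P001 column v4 takes systolic=586 from the long row (P001, v4).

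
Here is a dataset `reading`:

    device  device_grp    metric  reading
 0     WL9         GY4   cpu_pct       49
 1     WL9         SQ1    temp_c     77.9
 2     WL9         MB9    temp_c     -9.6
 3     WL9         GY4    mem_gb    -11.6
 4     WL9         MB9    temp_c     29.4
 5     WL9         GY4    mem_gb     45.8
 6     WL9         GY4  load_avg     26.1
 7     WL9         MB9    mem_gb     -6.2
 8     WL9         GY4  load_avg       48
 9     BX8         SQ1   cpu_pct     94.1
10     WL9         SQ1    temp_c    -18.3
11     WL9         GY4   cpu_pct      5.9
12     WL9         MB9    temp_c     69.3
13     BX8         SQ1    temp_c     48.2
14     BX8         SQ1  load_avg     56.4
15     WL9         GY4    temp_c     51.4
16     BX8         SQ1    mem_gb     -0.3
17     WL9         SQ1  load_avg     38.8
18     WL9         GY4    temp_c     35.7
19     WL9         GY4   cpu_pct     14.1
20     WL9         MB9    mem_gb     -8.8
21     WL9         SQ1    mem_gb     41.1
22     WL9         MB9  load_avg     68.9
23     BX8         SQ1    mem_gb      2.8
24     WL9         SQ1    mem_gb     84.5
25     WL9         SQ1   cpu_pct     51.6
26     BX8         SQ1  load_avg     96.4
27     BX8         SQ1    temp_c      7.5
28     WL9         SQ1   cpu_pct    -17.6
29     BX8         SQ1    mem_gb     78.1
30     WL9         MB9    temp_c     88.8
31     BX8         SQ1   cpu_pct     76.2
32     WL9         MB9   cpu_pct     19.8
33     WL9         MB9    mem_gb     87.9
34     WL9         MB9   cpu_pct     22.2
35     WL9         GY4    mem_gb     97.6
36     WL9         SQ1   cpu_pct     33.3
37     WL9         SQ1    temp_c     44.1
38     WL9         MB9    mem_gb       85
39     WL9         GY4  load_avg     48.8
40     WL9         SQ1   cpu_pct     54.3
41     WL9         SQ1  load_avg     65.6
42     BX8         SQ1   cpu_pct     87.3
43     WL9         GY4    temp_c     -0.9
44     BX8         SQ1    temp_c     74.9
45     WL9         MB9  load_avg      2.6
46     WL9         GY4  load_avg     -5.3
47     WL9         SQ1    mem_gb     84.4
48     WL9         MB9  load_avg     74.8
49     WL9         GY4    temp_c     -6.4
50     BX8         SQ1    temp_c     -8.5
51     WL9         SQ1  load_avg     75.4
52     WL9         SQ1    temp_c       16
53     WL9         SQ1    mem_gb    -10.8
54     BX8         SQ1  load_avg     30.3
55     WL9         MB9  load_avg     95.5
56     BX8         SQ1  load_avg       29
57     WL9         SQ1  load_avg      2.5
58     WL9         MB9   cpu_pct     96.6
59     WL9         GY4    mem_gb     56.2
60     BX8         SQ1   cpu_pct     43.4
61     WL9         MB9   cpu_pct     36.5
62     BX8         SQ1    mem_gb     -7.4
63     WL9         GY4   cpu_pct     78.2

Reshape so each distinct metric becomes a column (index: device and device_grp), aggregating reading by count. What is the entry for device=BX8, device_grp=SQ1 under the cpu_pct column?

Rows with device=BX8, device_grp=SQ1 and metric=cpu_pct: reading values are 94.1, 76.2, 87.3, 43.4.
4 rows match — count = 4.

4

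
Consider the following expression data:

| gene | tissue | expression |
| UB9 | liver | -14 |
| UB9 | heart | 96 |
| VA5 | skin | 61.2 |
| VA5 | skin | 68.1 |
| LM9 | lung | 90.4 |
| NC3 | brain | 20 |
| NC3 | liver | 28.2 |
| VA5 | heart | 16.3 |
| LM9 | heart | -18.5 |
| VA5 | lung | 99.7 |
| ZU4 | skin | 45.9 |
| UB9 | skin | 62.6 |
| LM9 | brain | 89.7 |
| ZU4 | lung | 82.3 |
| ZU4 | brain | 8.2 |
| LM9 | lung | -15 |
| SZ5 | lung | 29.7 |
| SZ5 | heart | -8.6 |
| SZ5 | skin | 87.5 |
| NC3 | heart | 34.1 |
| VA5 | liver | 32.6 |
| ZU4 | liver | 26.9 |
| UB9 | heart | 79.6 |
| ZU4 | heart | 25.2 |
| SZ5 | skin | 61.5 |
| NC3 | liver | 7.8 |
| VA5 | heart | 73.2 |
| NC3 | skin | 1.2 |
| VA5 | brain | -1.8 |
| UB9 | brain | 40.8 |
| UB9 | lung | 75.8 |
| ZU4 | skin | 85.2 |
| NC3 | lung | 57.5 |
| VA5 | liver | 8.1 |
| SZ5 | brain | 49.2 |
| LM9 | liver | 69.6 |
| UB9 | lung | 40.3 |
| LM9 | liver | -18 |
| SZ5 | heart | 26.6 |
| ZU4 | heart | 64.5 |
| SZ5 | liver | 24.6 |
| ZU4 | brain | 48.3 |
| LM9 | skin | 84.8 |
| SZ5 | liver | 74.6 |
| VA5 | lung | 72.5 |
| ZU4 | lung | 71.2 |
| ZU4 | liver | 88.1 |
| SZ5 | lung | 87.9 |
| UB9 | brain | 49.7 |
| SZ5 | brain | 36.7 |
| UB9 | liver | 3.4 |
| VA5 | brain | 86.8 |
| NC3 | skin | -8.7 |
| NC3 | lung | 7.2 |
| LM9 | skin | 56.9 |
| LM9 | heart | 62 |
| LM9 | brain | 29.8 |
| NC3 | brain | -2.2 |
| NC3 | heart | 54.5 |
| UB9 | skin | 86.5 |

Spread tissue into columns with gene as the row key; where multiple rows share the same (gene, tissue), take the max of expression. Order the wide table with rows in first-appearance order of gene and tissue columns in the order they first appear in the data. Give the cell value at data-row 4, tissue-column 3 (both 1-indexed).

With rows in first-appearance order of gene, row 4 is gene=NC3. tissue columns in first-appearance order: liver, heart, skin, lung, brain; column 3 is skin.
Long rows with gene=NC3, tissue=skin: max(1.2, -8.7) = 1.2.

1.2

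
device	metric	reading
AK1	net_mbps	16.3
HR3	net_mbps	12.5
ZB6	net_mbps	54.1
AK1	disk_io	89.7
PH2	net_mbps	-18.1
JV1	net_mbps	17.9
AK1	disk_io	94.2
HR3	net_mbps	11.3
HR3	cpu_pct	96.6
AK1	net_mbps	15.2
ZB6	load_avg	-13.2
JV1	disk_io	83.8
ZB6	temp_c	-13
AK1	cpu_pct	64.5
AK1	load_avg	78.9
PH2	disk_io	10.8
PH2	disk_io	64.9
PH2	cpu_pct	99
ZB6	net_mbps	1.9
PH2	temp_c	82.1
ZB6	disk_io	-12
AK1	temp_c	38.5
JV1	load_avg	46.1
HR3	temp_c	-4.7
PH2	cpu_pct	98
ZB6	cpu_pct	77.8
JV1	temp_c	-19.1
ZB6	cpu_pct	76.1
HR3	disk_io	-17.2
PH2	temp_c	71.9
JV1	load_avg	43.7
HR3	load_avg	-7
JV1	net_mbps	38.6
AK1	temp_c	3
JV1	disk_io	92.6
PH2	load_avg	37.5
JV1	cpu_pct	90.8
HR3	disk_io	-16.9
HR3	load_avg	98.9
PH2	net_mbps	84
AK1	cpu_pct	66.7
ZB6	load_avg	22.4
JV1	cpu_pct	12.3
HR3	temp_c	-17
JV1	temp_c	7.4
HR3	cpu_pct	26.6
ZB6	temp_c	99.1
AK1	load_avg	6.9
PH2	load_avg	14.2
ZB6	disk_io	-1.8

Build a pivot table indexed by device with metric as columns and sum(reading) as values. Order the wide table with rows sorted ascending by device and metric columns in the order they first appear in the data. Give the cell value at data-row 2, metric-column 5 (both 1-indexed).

With rows sorted ascending by device, row 2 is device=HR3. metric columns in first-appearance order: net_mbps, disk_io, cpu_pct, load_avg, temp_c; column 5 is temp_c.
Long rows with device=HR3, metric=temp_c: -4.7 + -17 = -21.7.

-21.7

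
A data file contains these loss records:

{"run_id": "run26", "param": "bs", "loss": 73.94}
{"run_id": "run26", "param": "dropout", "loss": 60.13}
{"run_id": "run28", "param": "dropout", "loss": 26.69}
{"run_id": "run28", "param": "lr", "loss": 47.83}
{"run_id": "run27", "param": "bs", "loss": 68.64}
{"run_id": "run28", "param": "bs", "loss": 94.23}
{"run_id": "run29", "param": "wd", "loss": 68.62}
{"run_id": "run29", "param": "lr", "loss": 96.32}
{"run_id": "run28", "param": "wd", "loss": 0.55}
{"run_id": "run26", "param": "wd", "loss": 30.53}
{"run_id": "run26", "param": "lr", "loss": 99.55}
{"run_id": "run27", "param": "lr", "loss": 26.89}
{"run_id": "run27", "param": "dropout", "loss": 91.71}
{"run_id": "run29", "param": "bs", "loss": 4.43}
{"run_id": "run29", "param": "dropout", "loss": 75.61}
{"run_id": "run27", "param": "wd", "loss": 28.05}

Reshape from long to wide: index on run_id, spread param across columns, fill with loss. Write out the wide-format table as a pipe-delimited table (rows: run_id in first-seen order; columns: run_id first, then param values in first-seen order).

| run_id | bs | dropout | lr | wd |
| run26 | 73.94 | 60.13 | 99.55 | 30.53 |
| run28 | 94.23 | 26.69 | 47.83 | 0.55 |
| run27 | 68.64 | 91.71 | 26.89 | 28.05 |
| run29 | 4.43 | 75.61 | 96.32 | 68.62 |

Columns: run_id plus the 4 distinct param values (bs, dropout, lr, wd).
For example, row run26 column bs takes loss=73.94 from the long row (run26, bs).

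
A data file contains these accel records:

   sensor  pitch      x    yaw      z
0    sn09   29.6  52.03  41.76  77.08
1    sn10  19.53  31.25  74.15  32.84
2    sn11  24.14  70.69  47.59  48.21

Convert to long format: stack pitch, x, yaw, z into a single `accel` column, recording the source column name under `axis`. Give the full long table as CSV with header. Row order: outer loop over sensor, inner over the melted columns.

Each (sensor, column) pair becomes one row: 3 × 4 = 12 rows.
For example, (sn09, pitch) → accel=29.6.

sensor,axis,accel
sn09,pitch,29.6
sn09,x,52.03
sn09,yaw,41.76
sn09,z,77.08
sn10,pitch,19.53
sn10,x,31.25
sn10,yaw,74.15
sn10,z,32.84
sn11,pitch,24.14
sn11,x,70.69
sn11,yaw,47.59
sn11,z,48.21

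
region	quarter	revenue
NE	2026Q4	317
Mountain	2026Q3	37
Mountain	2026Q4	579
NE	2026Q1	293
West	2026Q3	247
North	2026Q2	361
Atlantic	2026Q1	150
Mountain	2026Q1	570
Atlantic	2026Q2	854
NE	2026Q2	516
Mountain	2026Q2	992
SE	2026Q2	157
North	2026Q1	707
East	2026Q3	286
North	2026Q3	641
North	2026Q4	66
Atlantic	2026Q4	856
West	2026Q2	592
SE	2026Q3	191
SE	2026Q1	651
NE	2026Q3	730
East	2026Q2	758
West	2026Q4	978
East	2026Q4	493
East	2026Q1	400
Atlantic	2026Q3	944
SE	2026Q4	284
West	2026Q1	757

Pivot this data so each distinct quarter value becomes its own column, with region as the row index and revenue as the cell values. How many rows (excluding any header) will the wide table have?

7 distinct region values → 7 rows.

7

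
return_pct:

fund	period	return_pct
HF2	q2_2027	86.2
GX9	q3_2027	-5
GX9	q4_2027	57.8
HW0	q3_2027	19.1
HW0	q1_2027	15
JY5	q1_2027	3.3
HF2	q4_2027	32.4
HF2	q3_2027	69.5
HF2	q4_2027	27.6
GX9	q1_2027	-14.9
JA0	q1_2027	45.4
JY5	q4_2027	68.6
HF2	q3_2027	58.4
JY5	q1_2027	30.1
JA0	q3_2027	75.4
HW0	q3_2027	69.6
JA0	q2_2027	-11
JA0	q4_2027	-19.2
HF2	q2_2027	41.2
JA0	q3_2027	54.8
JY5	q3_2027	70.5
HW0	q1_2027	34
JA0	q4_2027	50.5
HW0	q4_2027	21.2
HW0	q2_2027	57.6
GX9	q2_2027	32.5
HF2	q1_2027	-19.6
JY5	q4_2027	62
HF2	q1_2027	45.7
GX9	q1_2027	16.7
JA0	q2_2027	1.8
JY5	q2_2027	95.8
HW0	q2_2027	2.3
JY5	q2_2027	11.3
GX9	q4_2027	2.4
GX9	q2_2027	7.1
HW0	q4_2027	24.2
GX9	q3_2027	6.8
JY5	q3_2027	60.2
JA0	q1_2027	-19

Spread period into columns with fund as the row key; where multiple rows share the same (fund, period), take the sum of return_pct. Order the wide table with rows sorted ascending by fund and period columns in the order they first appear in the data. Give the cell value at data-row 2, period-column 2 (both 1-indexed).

127.9

With rows sorted ascending by fund, row 2 is fund=HF2. period columns in first-appearance order: q2_2027, q3_2027, q4_2027, q1_2027; column 2 is q3_2027.
Long rows with fund=HF2, period=q3_2027: 69.5 + 58.4 = 127.9.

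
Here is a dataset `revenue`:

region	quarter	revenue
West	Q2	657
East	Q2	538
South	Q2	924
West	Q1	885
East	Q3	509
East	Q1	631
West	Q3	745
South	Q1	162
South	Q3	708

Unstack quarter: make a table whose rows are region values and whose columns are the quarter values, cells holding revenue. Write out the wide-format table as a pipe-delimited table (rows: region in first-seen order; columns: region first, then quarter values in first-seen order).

Columns: region plus the 3 distinct quarter values (Q2, Q1, Q3).
For example, row West column Q2 takes revenue=657 from the long row (West, Q2).

| region | Q2 | Q1 | Q3 |
| West | 657 | 885 | 745 |
| East | 538 | 631 | 509 |
| South | 924 | 162 | 708 |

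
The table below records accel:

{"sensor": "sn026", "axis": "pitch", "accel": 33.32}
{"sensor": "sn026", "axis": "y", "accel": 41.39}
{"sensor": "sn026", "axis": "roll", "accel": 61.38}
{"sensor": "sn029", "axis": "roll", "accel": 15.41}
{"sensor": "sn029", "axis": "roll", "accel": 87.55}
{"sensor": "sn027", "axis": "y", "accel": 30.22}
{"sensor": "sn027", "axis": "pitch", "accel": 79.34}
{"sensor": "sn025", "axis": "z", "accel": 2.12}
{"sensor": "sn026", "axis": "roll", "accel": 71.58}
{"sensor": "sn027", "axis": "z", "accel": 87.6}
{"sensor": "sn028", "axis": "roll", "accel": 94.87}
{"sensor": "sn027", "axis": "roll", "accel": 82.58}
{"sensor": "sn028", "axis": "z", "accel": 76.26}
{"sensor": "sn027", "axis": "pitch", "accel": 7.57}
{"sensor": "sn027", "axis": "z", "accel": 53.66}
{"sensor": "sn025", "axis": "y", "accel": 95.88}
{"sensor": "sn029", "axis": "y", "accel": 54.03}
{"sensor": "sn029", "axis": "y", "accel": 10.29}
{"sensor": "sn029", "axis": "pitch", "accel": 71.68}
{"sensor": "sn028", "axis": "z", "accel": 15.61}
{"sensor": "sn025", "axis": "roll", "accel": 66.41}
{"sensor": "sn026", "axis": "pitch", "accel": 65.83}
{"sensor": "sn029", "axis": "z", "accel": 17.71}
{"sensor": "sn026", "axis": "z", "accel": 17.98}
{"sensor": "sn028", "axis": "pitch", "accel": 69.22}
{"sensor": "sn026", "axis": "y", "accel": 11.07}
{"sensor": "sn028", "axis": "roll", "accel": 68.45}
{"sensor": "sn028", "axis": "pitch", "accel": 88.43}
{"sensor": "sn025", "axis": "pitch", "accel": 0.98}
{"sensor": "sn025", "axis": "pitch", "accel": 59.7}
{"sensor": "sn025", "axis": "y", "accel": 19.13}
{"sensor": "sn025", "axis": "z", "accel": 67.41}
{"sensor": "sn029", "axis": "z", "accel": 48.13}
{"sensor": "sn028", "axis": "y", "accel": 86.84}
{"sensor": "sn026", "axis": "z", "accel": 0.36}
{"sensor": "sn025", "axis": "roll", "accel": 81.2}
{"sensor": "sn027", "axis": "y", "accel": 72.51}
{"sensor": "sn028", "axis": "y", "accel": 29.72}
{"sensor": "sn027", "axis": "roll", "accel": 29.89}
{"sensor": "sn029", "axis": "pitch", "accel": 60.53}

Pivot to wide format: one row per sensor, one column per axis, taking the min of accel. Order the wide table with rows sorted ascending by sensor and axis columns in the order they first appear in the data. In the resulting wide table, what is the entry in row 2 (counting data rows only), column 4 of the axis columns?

With rows sorted ascending by sensor, row 2 is sensor=sn026. axis columns in first-appearance order: pitch, y, roll, z; column 4 is z.
Long rows with sensor=sn026, axis=z: min(17.98, 0.36) = 0.36.

0.36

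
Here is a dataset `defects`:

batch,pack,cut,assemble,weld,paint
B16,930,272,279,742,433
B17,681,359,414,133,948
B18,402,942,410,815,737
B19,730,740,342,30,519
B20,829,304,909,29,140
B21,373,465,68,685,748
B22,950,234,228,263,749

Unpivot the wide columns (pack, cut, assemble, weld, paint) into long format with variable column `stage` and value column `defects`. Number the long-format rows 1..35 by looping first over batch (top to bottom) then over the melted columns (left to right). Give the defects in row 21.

829

35 rows total (7 × 5). Row 21: index ⌊(21-1)/5⌋ = 4 into batch → B20; (21-1) mod 5 = 0 into the melted columns → pack.
So row 21 is (B20, pack, 829); defects = 829.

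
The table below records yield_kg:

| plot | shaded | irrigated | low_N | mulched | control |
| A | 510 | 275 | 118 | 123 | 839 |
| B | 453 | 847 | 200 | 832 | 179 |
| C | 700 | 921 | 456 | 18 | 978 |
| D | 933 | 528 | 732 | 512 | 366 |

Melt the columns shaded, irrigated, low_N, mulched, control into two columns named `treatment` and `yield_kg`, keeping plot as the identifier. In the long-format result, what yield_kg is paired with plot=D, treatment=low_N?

Unpivoting turns each (plot, wide-column) pair into one long row.
The wide cell at row D, column low_N holds 732, so the long row (D, low_N) has yield_kg=732.

732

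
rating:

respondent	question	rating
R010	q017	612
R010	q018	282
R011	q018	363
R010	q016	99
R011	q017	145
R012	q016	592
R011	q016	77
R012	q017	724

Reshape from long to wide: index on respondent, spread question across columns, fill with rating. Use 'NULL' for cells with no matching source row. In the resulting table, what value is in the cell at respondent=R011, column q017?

The long row with respondent=R011, question=q017 has rating=145.

145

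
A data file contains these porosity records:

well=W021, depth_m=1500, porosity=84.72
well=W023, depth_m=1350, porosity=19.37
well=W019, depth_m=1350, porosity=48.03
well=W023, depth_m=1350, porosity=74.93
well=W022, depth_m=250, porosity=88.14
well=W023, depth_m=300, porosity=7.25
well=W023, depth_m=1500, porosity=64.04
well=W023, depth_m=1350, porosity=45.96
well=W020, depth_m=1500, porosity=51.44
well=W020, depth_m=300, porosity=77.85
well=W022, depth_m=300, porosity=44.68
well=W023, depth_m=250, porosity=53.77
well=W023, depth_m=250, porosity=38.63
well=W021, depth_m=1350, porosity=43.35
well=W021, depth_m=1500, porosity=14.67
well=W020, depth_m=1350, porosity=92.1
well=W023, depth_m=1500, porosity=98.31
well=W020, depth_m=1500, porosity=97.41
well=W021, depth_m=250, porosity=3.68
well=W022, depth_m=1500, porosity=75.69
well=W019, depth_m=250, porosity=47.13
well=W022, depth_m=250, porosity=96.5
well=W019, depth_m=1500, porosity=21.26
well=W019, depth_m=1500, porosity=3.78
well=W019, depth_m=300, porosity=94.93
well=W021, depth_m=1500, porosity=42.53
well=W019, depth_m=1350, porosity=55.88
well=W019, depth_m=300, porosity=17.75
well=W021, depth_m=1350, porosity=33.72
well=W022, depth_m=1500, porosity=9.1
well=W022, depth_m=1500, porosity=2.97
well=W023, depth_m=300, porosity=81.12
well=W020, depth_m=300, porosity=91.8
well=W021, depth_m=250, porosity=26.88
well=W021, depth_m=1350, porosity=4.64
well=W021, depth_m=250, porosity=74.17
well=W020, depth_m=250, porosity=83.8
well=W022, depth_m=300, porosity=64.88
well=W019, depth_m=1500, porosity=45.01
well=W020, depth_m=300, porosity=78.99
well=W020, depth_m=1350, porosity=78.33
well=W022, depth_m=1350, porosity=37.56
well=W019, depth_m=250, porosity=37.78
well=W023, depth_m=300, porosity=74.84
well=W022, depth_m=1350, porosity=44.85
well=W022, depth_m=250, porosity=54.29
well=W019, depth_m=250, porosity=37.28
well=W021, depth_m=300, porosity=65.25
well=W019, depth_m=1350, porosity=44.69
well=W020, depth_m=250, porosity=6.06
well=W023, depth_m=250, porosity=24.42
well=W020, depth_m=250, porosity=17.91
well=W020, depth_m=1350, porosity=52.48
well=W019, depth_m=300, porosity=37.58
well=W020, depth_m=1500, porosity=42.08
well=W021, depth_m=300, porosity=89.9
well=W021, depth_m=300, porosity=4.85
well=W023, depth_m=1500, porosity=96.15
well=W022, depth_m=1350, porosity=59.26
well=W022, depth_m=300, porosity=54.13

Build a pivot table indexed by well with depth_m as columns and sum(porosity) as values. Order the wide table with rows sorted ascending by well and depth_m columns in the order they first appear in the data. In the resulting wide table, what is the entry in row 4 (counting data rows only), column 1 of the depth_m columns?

With rows sorted ascending by well, row 4 is well=W022. depth_m columns in first-appearance order: 1500, 1350, 250, 300; column 1 is 1500.
Long rows with well=W022, depth_m=1500: 75.69 + 9.1 + 2.97 = 87.76.

87.76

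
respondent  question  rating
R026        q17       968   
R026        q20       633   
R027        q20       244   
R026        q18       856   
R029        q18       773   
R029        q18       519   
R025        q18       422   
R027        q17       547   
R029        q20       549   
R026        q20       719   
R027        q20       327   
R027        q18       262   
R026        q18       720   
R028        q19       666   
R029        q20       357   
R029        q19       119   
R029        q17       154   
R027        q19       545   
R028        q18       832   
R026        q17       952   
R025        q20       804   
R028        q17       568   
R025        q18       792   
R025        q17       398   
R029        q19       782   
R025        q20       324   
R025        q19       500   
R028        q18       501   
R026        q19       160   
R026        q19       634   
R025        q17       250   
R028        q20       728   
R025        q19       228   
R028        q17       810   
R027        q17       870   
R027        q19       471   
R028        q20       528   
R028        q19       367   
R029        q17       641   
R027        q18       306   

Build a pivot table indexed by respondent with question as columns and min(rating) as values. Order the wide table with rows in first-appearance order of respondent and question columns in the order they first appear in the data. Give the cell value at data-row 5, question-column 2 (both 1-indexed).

With rows in first-appearance order of respondent, row 5 is respondent=R028. question columns in first-appearance order: q17, q20, q18, q19; column 2 is q20.
Long rows with respondent=R028, question=q20: min(728, 528) = 528.

528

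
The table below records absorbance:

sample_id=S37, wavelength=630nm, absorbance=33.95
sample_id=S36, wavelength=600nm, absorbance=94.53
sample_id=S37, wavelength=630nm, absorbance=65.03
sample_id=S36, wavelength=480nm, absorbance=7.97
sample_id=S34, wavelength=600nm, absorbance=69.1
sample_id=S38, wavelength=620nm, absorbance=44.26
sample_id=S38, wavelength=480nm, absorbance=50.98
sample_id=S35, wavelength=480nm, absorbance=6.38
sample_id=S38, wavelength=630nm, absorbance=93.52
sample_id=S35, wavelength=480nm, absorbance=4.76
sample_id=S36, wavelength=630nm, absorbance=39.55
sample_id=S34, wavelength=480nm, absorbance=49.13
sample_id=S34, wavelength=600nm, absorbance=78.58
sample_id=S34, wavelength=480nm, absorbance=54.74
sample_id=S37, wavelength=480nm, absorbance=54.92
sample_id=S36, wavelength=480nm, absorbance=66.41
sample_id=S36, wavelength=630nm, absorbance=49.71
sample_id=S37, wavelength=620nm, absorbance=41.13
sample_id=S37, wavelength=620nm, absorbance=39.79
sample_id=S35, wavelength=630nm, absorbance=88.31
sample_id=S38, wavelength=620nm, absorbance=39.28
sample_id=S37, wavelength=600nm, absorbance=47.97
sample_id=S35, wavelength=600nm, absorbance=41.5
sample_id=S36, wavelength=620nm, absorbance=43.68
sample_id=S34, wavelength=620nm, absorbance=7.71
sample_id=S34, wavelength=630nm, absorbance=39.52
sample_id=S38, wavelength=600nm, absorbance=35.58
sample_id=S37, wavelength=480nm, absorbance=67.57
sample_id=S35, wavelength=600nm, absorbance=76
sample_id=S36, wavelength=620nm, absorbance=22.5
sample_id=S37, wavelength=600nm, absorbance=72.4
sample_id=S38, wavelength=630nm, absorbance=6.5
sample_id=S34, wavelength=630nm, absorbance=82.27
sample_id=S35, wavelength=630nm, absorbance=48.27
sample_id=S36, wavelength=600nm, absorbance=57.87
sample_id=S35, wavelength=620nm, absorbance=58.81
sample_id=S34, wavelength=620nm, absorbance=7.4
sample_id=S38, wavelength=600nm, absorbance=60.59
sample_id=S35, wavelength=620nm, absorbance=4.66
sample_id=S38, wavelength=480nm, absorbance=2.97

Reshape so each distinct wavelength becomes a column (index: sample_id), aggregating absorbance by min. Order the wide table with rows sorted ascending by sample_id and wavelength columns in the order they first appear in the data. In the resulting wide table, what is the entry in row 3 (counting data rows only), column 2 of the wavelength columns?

With rows sorted ascending by sample_id, row 3 is sample_id=S36. wavelength columns in first-appearance order: 630nm, 600nm, 480nm, 620nm; column 2 is 600nm.
Long rows with sample_id=S36, wavelength=600nm: min(94.53, 57.87) = 57.87.

57.87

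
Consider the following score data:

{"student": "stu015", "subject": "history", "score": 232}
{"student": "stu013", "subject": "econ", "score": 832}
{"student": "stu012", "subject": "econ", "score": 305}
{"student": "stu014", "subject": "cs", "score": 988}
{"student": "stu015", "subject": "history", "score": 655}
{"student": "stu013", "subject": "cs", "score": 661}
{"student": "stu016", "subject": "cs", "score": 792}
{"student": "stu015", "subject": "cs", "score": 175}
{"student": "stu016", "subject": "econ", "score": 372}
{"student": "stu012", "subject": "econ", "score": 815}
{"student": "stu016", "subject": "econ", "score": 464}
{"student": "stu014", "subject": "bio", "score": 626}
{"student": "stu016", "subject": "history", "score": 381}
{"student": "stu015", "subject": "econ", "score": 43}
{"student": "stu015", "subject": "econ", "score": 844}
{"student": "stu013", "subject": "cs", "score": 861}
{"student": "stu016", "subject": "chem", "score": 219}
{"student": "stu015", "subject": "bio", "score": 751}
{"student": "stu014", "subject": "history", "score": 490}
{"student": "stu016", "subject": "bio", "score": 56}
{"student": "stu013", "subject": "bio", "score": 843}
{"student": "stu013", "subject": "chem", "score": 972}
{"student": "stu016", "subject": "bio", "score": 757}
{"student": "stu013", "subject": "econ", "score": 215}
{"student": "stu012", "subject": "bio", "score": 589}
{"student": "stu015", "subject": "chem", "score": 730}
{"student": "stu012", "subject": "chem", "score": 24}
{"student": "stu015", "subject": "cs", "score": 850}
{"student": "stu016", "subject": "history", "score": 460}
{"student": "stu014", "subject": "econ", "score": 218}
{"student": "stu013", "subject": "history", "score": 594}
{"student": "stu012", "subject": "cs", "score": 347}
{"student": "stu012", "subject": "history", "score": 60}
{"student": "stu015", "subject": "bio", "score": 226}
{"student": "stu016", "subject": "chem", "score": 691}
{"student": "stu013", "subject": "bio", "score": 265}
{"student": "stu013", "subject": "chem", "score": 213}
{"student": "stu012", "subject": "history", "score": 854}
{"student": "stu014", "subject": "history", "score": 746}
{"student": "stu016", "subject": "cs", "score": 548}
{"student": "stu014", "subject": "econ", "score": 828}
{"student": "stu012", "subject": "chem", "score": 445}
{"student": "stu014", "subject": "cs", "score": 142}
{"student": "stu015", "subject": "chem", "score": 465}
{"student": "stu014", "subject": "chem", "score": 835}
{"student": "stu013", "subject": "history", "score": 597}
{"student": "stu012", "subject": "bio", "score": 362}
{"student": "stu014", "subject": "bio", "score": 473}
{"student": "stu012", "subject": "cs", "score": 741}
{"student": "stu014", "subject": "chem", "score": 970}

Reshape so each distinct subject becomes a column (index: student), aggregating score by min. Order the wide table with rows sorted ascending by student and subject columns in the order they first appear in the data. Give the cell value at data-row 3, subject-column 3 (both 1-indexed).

With rows sorted ascending by student, row 3 is student=stu014. subject columns in first-appearance order: history, econ, cs, bio, chem; column 3 is cs.
Long rows with student=stu014, subject=cs: min(988, 142) = 142.

142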